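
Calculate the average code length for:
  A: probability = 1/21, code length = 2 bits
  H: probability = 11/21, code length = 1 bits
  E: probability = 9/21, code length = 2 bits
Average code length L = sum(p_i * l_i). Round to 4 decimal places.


Weighted contributions p_i * l_i:
  A: (1/21) * 2 = 2/21
  H: (11/21) * 1 = 11/21
  E: (9/21) * 2 = 18/21
Sum = (2 + 11 + 18)/21 = 31/21

L = 31/21 = 1.4762 bits/symbol


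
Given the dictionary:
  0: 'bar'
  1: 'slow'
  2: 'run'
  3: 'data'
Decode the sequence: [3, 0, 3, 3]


Look up each index in the dictionary:
  3 -> 'data'
  0 -> 'bar'
  3 -> 'data'
  3 -> 'data'

Decoded: "data bar data data"


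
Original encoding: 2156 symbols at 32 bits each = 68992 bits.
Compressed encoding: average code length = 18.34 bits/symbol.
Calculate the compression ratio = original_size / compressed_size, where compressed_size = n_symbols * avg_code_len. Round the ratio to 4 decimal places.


original_size = n_symbols * orig_bits = 2156 * 32 = 68992 bits
compressed_size = n_symbols * avg_code_len = 2156 * 18.34 = 39541.04 bits
ratio = original_size / compressed_size = 68992 / 39541.04 = 1.7448

Compression ratio = 1.7448


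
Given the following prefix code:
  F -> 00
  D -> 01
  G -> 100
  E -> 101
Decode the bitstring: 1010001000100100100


Decoding step by step:
Bits 101 -> E
Bits 00 -> F
Bits 01 -> D
Bits 00 -> F
Bits 01 -> D
Bits 00 -> F
Bits 100 -> G
Bits 100 -> G


Decoded message: EFDFDFGG


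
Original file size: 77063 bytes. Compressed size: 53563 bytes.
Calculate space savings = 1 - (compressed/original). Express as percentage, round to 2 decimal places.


ratio = compressed/original = 53563/77063 = 0.695055
savings = 1 - ratio = 1 - 0.695055 = 0.304945
as a percentage: 0.304945 * 100 = 30.49%

Space savings = 1 - 53563/77063 = 30.49%


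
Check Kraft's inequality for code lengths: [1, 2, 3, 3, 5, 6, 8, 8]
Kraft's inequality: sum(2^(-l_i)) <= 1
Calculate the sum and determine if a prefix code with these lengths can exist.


Sum = 2^(-1) + 2^(-2) + 2^(-3) + 2^(-3) + 2^(-5) + 2^(-6) + 2^(-8) + 2^(-8)
    = 0.5 + 0.25 + 0.125 + 0.125 + 0.03125 + 0.015625 + 0.00390625 + 0.00390625
    = 270/256 = 1.0546875
Since 1.0546875 > 1, Kraft's inequality is NOT satisfied.
A prefix code with these lengths CANNOT exist.

Kraft sum = 1.0546875. Not satisfied.


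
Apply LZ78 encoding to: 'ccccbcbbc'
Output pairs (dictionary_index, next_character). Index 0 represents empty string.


LZ78 encoding steps:
Dictionary: {0: ''}
Step 1: w='' (idx 0), next='c' -> output (0, 'c'), add 'c' as idx 1
Step 2: w='c' (idx 1), next='c' -> output (1, 'c'), add 'cc' as idx 2
Step 3: w='c' (idx 1), next='b' -> output (1, 'b'), add 'cb' as idx 3
Step 4: w='cb' (idx 3), next='b' -> output (3, 'b'), add 'cbb' as idx 4
Step 5: w='c' (idx 1), end of input -> output (1, '')


Encoded: [(0, 'c'), (1, 'c'), (1, 'b'), (3, 'b'), (1, '')]


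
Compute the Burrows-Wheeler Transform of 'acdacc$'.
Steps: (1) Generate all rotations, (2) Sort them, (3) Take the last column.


Rotations (sorted):
  0: $acdacc -> last char: c
  1: acc$acd -> last char: d
  2: acdacc$ -> last char: $
  3: c$acdac -> last char: c
  4: cc$acda -> last char: a
  5: cdacc$a -> last char: a
  6: dacc$ac -> last char: c


BWT = cd$caac


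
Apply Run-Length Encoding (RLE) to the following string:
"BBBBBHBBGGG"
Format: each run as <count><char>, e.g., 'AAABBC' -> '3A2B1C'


Scanning runs left to right:
  i=0: run of 'B' x 5 -> '5B'
  i=5: run of 'H' x 1 -> '1H'
  i=6: run of 'B' x 2 -> '2B'
  i=8: run of 'G' x 3 -> '3G'

RLE = 5B1H2B3G


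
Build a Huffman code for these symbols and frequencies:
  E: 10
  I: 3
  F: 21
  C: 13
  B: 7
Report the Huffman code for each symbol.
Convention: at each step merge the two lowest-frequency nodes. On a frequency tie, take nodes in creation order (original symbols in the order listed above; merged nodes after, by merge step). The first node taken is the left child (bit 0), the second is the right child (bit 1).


Huffman tree construction:
Step 1: Merge I(3) + B(7) = 10
Step 2: Merge E(10) + (I+B)(10) = 20
Step 3: Merge C(13) + (E+(I+B))(20) = 33
Step 4: Merge F(21) + (C+(E+(I+B)))(33) = 54
Read each symbol's code off the tree from the root (left child = 0, right child = 1).

Codes:
  E: 110 (length 3)
  I: 1110 (length 4)
  F: 0 (length 1)
  C: 10 (length 2)
  B: 1111 (length 4)
Average code length: 117/54 = 2.1667 bits/symbol


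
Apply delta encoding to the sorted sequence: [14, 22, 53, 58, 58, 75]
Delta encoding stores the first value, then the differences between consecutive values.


First value: 14
Deltas:
  22 - 14 = 8
  53 - 22 = 31
  58 - 53 = 5
  58 - 58 = 0
  75 - 58 = 17


Delta encoded: [14, 8, 31, 5, 0, 17]


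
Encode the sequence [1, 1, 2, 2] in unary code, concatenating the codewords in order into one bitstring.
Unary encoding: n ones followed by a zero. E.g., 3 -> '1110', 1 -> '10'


Encode each number as n ones followed by a terminating 0:
  1 -> 10 (2 bits)
  1 -> 10 (2 bits)
  2 -> 110 (3 bits)
  2 -> 110 (3 bits)
Total length = 2 + 2 + 3 + 3 = 10 bits.

Unary([1, 1, 2, 2]) = 1010110110 (10 bits)


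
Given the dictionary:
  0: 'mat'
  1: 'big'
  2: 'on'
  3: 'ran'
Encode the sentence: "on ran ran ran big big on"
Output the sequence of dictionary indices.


Look up each word in the dictionary:
  'on' -> 2
  'ran' -> 3
  'ran' -> 3
  'ran' -> 3
  'big' -> 1
  'big' -> 1
  'on' -> 2

Encoded: [2, 3, 3, 3, 1, 1, 2]


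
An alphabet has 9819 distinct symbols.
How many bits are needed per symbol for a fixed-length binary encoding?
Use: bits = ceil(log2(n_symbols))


log2(9819) = 13.2614
Bracket: 2^13 = 8192 < 9819 <= 2^14 = 16384
So ceil(log2(9819)) = 14

bits = ceil(log2(9819)) = ceil(13.2614) = 14 bits


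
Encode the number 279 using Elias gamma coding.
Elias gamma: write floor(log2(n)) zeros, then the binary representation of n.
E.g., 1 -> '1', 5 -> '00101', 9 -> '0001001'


num_bits = floor(log2(279)) + 1 = 9
leading_zeros = num_bits - 1 = 8
binary(279) = 100010111

Elias gamma(279) = '00000000' + '100010111' = 00000000100010111 (17 bits)


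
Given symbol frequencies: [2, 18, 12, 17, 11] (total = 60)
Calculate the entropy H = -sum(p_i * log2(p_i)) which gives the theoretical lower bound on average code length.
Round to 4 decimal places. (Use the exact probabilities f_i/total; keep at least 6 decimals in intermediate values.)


Per-symbol terms -p_i * log2(p_i) with p_i = f_i/60:
  p = 2/60 = 0.033333: log2(p) = -4.906891, -p*log2(p) = 0.163563
  p = 18/60 = 0.300000: log2(p) = -1.736966, -p*log2(p) = 0.521090
  p = 12/60 = 0.200000: log2(p) = -2.321928, -p*log2(p) = 0.464386
  p = 17/60 = 0.283333: log2(p) = -1.819428, -p*log2(p) = 0.515505
  p = 11/60 = 0.183333: log2(p) = -2.447459, -p*log2(p) = 0.448701
H = 0.163563 + 0.521090 + 0.464386 + 0.515505 + 0.448701 = 2.113245

H = 2.1132 bits/symbol


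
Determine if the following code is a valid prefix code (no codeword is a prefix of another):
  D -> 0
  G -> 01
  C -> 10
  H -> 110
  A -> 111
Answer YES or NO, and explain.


Checking each pair (does one codeword prefix another?):
  D='0' vs G='01': prefix -- VIOLATION

NO -- this is NOT a valid prefix code. D (0) is a prefix of G (01).


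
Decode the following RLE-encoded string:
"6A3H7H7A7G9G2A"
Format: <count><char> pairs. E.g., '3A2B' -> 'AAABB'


Expanding each <count><char> pair:
  6A -> 'AAAAAA'
  3H -> 'HHH'
  7H -> 'HHHHHHH'
  7A -> 'AAAAAAA'
  7G -> 'GGGGGGG'
  9G -> 'GGGGGGGGG'
  2A -> 'AA'

Decoded = AAAAAAHHHHHHHHHHAAAAAAAGGGGGGGGGGGGGGGGAA


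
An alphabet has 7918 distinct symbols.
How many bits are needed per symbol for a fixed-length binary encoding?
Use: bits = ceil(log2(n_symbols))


log2(7918) = 12.9509
Bracket: 2^12 = 4096 < 7918 <= 2^13 = 8192
So ceil(log2(7918)) = 13

bits = ceil(log2(7918)) = ceil(12.9509) = 13 bits


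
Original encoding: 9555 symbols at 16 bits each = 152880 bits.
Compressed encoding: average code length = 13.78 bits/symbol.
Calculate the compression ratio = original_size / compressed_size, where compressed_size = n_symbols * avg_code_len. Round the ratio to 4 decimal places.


original_size = n_symbols * orig_bits = 9555 * 16 = 152880 bits
compressed_size = n_symbols * avg_code_len = 9555 * 13.78 = 131667.9 bits
ratio = original_size / compressed_size = 152880 / 131667.9 = 1.1611

Compression ratio = 1.1611


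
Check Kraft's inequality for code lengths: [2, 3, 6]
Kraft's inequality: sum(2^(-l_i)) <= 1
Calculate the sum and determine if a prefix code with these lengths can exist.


Sum = 2^(-2) + 2^(-3) + 2^(-6)
    = 0.25 + 0.125 + 0.015625
    = 25/64 = 0.390625
Since 0.390625 <= 1, Kraft's inequality IS satisfied.
A prefix code with these lengths CAN exist.

Kraft sum = 0.390625. Satisfied.


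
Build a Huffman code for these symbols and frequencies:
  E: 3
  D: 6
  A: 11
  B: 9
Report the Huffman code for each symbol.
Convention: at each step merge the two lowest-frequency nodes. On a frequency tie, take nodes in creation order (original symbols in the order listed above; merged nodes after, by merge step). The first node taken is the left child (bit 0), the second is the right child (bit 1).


Huffman tree construction:
Step 1: Merge E(3) + D(6) = 9
Step 2: Merge B(9) + (E+D)(9) = 18
Step 3: Merge A(11) + (B+(E+D))(18) = 29
Read each symbol's code off the tree from the root (left child = 0, right child = 1).

Codes:
  E: 110 (length 3)
  D: 111 (length 3)
  A: 0 (length 1)
  B: 10 (length 2)
Average code length: 56/29 = 1.9310 bits/symbol


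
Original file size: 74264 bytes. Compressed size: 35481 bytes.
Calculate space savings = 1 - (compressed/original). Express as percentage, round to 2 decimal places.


ratio = compressed/original = 35481/74264 = 0.477769
savings = 1 - ratio = 1 - 0.477769 = 0.522231
as a percentage: 0.522231 * 100 = 52.22%

Space savings = 1 - 35481/74264 = 52.22%


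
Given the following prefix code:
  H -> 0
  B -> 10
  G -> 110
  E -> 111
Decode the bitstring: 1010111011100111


Decoding step by step:
Bits 10 -> B
Bits 10 -> B
Bits 111 -> E
Bits 0 -> H
Bits 111 -> E
Bits 0 -> H
Bits 0 -> H
Bits 111 -> E


Decoded message: BBEHEHHE


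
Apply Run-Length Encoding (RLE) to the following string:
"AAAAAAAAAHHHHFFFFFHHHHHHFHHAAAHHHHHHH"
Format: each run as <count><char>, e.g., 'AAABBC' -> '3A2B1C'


Scanning runs left to right:
  i=0: run of 'A' x 9 -> '9A'
  i=9: run of 'H' x 4 -> '4H'
  i=13: run of 'F' x 5 -> '5F'
  i=18: run of 'H' x 6 -> '6H'
  i=24: run of 'F' x 1 -> '1F'
  i=25: run of 'H' x 2 -> '2H'
  i=27: run of 'A' x 3 -> '3A'
  i=30: run of 'H' x 7 -> '7H'

RLE = 9A4H5F6H1F2H3A7H


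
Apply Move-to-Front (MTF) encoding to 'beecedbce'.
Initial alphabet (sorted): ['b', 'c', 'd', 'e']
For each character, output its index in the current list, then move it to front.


MTF encoding:
'b': index 0 in ['b', 'c', 'd', 'e'] -> ['b', 'c', 'd', 'e']
'e': index 3 in ['b', 'c', 'd', 'e'] -> ['e', 'b', 'c', 'd']
'e': index 0 in ['e', 'b', 'c', 'd'] -> ['e', 'b', 'c', 'd']
'c': index 2 in ['e', 'b', 'c', 'd'] -> ['c', 'e', 'b', 'd']
'e': index 1 in ['c', 'e', 'b', 'd'] -> ['e', 'c', 'b', 'd']
'd': index 3 in ['e', 'c', 'b', 'd'] -> ['d', 'e', 'c', 'b']
'b': index 3 in ['d', 'e', 'c', 'b'] -> ['b', 'd', 'e', 'c']
'c': index 3 in ['b', 'd', 'e', 'c'] -> ['c', 'b', 'd', 'e']
'e': index 3 in ['c', 'b', 'd', 'e'] -> ['e', 'c', 'b', 'd']


Output: [0, 3, 0, 2, 1, 3, 3, 3, 3]


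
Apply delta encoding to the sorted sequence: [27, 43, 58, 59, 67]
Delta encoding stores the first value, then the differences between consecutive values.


First value: 27
Deltas:
  43 - 27 = 16
  58 - 43 = 15
  59 - 58 = 1
  67 - 59 = 8


Delta encoded: [27, 16, 15, 1, 8]


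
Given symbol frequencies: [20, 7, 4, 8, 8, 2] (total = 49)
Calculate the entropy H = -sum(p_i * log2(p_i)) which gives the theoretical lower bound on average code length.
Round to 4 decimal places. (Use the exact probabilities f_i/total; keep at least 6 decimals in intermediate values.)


Per-symbol terms -p_i * log2(p_i) with p_i = f_i/49:
  p = 20/49 = 0.408163: log2(p) = -1.292782, -p*log2(p) = 0.527666
  p = 7/49 = 0.142857: log2(p) = -2.807355, -p*log2(p) = 0.401051
  p = 4/49 = 0.081633: log2(p) = -3.614710, -p*log2(p) = 0.295078
  p = 8/49 = 0.163265: log2(p) = -2.614710, -p*log2(p) = 0.426891
  p = 8/49 = 0.163265: log2(p) = -2.614710, -p*log2(p) = 0.426891
  p = 2/49 = 0.040816: log2(p) = -4.614710, -p*log2(p) = 0.188356
H = 0.527666 + 0.401051 + 0.295078 + 0.426891 + 0.426891 + 0.188356 = 2.265933

H = 2.2659 bits/symbol


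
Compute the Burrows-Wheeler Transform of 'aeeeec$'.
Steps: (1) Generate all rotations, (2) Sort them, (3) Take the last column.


Rotations (sorted):
  0: $aeeeec -> last char: c
  1: aeeeec$ -> last char: $
  2: c$aeeee -> last char: e
  3: ec$aeee -> last char: e
  4: eec$aee -> last char: e
  5: eeec$ae -> last char: e
  6: eeeec$a -> last char: a


BWT = c$eeeea


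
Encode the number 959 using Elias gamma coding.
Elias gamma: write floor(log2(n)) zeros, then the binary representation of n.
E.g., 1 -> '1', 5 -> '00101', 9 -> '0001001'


num_bits = floor(log2(959)) + 1 = 10
leading_zeros = num_bits - 1 = 9
binary(959) = 1110111111

Elias gamma(959) = '000000000' + '1110111111' = 0000000001110111111 (19 bits)


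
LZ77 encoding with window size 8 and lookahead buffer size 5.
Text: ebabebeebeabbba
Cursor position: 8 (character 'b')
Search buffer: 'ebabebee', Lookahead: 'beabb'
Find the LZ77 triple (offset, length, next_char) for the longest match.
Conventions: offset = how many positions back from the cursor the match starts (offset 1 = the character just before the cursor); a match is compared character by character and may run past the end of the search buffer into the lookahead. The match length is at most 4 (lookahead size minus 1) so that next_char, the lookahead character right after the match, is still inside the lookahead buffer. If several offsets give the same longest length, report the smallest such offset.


Try each offset into the search buffer:
  offset=1 (pos 7, char 'e'): match length 0
  offset=2 (pos 6, char 'e'): match length 0
  offset=3 (pos 5, char 'b'): match length 2
  offset=4 (pos 4, char 'e'): match length 0
  offset=5 (pos 3, char 'b'): match length 2
  offset=6 (pos 2, char 'a'): match length 0
  offset=7 (pos 1, char 'b'): match length 1
  offset=8 (pos 0, char 'e'): match length 0
Longest match has length 2, found at offsets 3, 5; take the smallest, offset 3.
next_char = character at position 8 + 2 = 10 -> 'a'

Best match: offset=3, length=2 (matching 'be' starting at position 5)
LZ77 triple: (3, 2, 'a')


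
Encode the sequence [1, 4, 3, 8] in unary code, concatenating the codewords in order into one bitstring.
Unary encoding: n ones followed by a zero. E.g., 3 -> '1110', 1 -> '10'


Encode each number as n ones followed by a terminating 0:
  1 -> 10 (2 bits)
  4 -> 11110 (5 bits)
  3 -> 1110 (4 bits)
  8 -> 111111110 (9 bits)
Total length = 2 + 5 + 4 + 9 = 20 bits.

Unary([1, 4, 3, 8]) = 10111101110111111110 (20 bits)


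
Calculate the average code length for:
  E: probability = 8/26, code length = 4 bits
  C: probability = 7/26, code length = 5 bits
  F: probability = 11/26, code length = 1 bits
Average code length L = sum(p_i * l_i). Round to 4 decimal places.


Weighted contributions p_i * l_i:
  E: (8/26) * 4 = 32/26
  C: (7/26) * 5 = 35/26
  F: (11/26) * 1 = 11/26
Sum = (32 + 35 + 11)/26 = 78/26

L = 78/26 = 3.0000 bits/symbol


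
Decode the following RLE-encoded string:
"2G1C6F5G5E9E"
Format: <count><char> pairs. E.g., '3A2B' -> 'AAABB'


Expanding each <count><char> pair:
  2G -> 'GG'
  1C -> 'C'
  6F -> 'FFFFFF'
  5G -> 'GGGGG'
  5E -> 'EEEEE'
  9E -> 'EEEEEEEEE'

Decoded = GGCFFFFFFGGGGGEEEEEEEEEEEEEE


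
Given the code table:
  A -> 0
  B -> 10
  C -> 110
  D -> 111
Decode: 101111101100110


Decoding:
10 -> B
111 -> D
110 -> C
110 -> C
0 -> A
110 -> C


Result: BDCCAC


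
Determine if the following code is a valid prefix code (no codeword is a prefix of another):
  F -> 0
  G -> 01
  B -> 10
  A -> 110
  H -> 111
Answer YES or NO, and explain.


Checking each pair (does one codeword prefix another?):
  F='0' vs G='01': prefix -- VIOLATION

NO -- this is NOT a valid prefix code. F (0) is a prefix of G (01).


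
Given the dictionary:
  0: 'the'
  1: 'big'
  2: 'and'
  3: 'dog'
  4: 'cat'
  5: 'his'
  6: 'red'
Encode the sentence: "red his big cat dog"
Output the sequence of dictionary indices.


Look up each word in the dictionary:
  'red' -> 6
  'his' -> 5
  'big' -> 1
  'cat' -> 4
  'dog' -> 3

Encoded: [6, 5, 1, 4, 3]


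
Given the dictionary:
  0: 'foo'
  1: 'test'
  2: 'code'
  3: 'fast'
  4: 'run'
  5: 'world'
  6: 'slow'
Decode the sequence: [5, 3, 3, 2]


Look up each index in the dictionary:
  5 -> 'world'
  3 -> 'fast'
  3 -> 'fast'
  2 -> 'code'

Decoded: "world fast fast code"


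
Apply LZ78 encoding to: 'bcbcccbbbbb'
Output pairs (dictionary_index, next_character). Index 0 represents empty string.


LZ78 encoding steps:
Dictionary: {0: ''}
Step 1: w='' (idx 0), next='b' -> output (0, 'b'), add 'b' as idx 1
Step 2: w='' (idx 0), next='c' -> output (0, 'c'), add 'c' as idx 2
Step 3: w='b' (idx 1), next='c' -> output (1, 'c'), add 'bc' as idx 3
Step 4: w='c' (idx 2), next='c' -> output (2, 'c'), add 'cc' as idx 4
Step 5: w='b' (idx 1), next='b' -> output (1, 'b'), add 'bb' as idx 5
Step 6: w='bb' (idx 5), next='b' -> output (5, 'b'), add 'bbb' as idx 6


Encoded: [(0, 'b'), (0, 'c'), (1, 'c'), (2, 'c'), (1, 'b'), (5, 'b')]


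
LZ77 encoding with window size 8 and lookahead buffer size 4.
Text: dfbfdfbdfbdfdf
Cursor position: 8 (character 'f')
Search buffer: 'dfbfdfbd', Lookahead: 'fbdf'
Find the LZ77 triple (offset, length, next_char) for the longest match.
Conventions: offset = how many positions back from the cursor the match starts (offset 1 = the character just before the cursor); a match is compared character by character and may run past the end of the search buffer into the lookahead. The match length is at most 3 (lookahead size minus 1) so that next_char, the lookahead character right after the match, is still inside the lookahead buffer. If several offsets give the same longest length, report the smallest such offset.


Try each offset into the search buffer:
  offset=1 (pos 7, char 'd'): match length 0
  offset=2 (pos 6, char 'b'): match length 0
  offset=3 (pos 5, char 'f'): match length 3
  offset=4 (pos 4, char 'd'): match length 0
  offset=5 (pos 3, char 'f'): match length 1
  offset=6 (pos 2, char 'b'): match length 0
  offset=7 (pos 1, char 'f'): match length 2
  offset=8 (pos 0, char 'd'): match length 0
Longest match has length 3 at offset 3.
next_char = character at position 8 + 3 = 11 -> 'f'

Best match: offset=3, length=3 (matching 'fbd' starting at position 5)
LZ77 triple: (3, 3, 'f')


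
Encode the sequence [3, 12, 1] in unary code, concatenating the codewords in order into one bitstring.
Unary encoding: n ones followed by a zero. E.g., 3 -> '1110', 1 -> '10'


Encode each number as n ones followed by a terminating 0:
  3 -> 1110 (4 bits)
  12 -> 1111111111110 (13 bits)
  1 -> 10 (2 bits)
Total length = 4 + 13 + 2 = 19 bits.

Unary([3, 12, 1]) = 1110111111111111010 (19 bits)


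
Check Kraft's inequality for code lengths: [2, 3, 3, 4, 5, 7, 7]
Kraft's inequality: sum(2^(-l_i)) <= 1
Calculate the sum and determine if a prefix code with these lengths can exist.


Sum = 2^(-2) + 2^(-3) + 2^(-3) + 2^(-4) + 2^(-5) + 2^(-7) + 2^(-7)
    = 0.25 + 0.125 + 0.125 + 0.0625 + 0.03125 + 0.0078125 + 0.0078125
    = 78/128 = 0.609375
Since 0.609375 <= 1, Kraft's inequality IS satisfied.
A prefix code with these lengths CAN exist.

Kraft sum = 0.609375. Satisfied.


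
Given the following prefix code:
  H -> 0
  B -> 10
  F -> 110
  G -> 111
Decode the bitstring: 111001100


Decoding step by step:
Bits 111 -> G
Bits 0 -> H
Bits 0 -> H
Bits 110 -> F
Bits 0 -> H


Decoded message: GHHFH


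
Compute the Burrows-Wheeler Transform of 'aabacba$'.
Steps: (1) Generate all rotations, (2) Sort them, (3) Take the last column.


Rotations (sorted):
  0: $aabacba -> last char: a
  1: a$aabacb -> last char: b
  2: aabacba$ -> last char: $
  3: abacba$a -> last char: a
  4: acba$aab -> last char: b
  5: ba$aabac -> last char: c
  6: bacba$aa -> last char: a
  7: cba$aaba -> last char: a


BWT = ab$abcaa


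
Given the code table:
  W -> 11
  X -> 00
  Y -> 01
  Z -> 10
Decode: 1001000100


Decoding:
10 -> Z
01 -> Y
00 -> X
01 -> Y
00 -> X


Result: ZYXYX


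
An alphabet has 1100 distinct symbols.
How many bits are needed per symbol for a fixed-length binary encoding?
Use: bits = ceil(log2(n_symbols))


log2(1100) = 10.1033
Bracket: 2^10 = 1024 < 1100 <= 2^11 = 2048
So ceil(log2(1100)) = 11

bits = ceil(log2(1100)) = ceil(10.1033) = 11 bits


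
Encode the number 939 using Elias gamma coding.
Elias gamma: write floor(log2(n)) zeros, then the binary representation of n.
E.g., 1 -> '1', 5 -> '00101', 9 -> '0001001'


num_bits = floor(log2(939)) + 1 = 10
leading_zeros = num_bits - 1 = 9
binary(939) = 1110101011

Elias gamma(939) = '000000000' + '1110101011' = 0000000001110101011 (19 bits)


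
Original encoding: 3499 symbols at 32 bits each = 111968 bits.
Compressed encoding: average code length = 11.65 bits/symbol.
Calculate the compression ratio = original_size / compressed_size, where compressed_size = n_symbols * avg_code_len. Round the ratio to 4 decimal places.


original_size = n_symbols * orig_bits = 3499 * 32 = 111968 bits
compressed_size = n_symbols * avg_code_len = 3499 * 11.65 = 40763.35 bits
ratio = original_size / compressed_size = 111968 / 40763.35 = 2.7468

Compression ratio = 2.7468


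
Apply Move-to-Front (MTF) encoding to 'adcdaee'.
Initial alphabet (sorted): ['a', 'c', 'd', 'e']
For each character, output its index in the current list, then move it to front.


MTF encoding:
'a': index 0 in ['a', 'c', 'd', 'e'] -> ['a', 'c', 'd', 'e']
'd': index 2 in ['a', 'c', 'd', 'e'] -> ['d', 'a', 'c', 'e']
'c': index 2 in ['d', 'a', 'c', 'e'] -> ['c', 'd', 'a', 'e']
'd': index 1 in ['c', 'd', 'a', 'e'] -> ['d', 'c', 'a', 'e']
'a': index 2 in ['d', 'c', 'a', 'e'] -> ['a', 'd', 'c', 'e']
'e': index 3 in ['a', 'd', 'c', 'e'] -> ['e', 'a', 'd', 'c']
'e': index 0 in ['e', 'a', 'd', 'c'] -> ['e', 'a', 'd', 'c']


Output: [0, 2, 2, 1, 2, 3, 0]


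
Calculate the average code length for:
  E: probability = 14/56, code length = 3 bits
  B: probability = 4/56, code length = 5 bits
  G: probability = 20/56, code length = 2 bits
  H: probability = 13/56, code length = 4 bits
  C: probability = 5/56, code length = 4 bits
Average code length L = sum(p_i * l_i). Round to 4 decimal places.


Weighted contributions p_i * l_i:
  E: (14/56) * 3 = 42/56
  B: (4/56) * 5 = 20/56
  G: (20/56) * 2 = 40/56
  H: (13/56) * 4 = 52/56
  C: (5/56) * 4 = 20/56
Sum = (42 + 20 + 40 + 52 + 20)/56 = 174/56

L = 174/56 = 3.1071 bits/symbol


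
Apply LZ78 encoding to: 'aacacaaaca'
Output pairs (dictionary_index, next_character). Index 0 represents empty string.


LZ78 encoding steps:
Dictionary: {0: ''}
Step 1: w='' (idx 0), next='a' -> output (0, 'a'), add 'a' as idx 1
Step 2: w='a' (idx 1), next='c' -> output (1, 'c'), add 'ac' as idx 2
Step 3: w='ac' (idx 2), next='a' -> output (2, 'a'), add 'aca' as idx 3
Step 4: w='a' (idx 1), next='a' -> output (1, 'a'), add 'aa' as idx 4
Step 5: w='' (idx 0), next='c' -> output (0, 'c'), add 'c' as idx 5
Step 6: w='a' (idx 1), end of input -> output (1, '')


Encoded: [(0, 'a'), (1, 'c'), (2, 'a'), (1, 'a'), (0, 'c'), (1, '')]


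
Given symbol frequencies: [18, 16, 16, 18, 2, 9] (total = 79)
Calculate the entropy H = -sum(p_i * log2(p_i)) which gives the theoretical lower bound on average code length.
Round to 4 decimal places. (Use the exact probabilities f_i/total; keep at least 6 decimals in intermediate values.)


Per-symbol terms -p_i * log2(p_i) with p_i = f_i/79:
  p = 18/79 = 0.227848: log2(p) = -2.133856, -p*log2(p) = 0.486195
  p = 16/79 = 0.202532: log2(p) = -2.303781, -p*log2(p) = 0.466589
  p = 16/79 = 0.202532: log2(p) = -2.303781, -p*log2(p) = 0.466589
  p = 18/79 = 0.227848: log2(p) = -2.133856, -p*log2(p) = 0.486195
  p = 2/79 = 0.025316: log2(p) = -5.303781, -p*log2(p) = 0.134273
  p = 9/79 = 0.113924: log2(p) = -3.133856, -p*log2(p) = 0.357022
H = 0.486195 + 0.466589 + 0.466589 + 0.486195 + 0.134273 + 0.357022 = 2.396863

H = 2.3969 bits/symbol


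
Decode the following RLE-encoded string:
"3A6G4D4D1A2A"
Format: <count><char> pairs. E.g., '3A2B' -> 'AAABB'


Expanding each <count><char> pair:
  3A -> 'AAA'
  6G -> 'GGGGGG'
  4D -> 'DDDD'
  4D -> 'DDDD'
  1A -> 'A'
  2A -> 'AA'

Decoded = AAAGGGGGGDDDDDDDDAAA


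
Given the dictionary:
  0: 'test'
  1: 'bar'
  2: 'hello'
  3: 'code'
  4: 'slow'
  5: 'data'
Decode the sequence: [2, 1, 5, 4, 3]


Look up each index in the dictionary:
  2 -> 'hello'
  1 -> 'bar'
  5 -> 'data'
  4 -> 'slow'
  3 -> 'code'

Decoded: "hello bar data slow code"


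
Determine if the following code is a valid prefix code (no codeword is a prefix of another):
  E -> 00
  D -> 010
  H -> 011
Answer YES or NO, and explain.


Checking each pair (does one codeword prefix another?):
  E='00' vs D='010': no prefix
  E='00' vs H='011': no prefix
  D='010' vs E='00': no prefix
  D='010' vs H='011': no prefix
  H='011' vs E='00': no prefix
  H='011' vs D='010': no prefix
No violation found over all pairs.

YES -- this is a valid prefix code. No codeword is a prefix of any other codeword.


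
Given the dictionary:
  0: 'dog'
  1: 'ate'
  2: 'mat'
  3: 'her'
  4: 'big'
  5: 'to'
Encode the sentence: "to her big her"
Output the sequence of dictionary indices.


Look up each word in the dictionary:
  'to' -> 5
  'her' -> 3
  'big' -> 4
  'her' -> 3

Encoded: [5, 3, 4, 3]


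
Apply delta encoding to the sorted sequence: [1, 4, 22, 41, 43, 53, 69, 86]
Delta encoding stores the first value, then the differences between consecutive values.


First value: 1
Deltas:
  4 - 1 = 3
  22 - 4 = 18
  41 - 22 = 19
  43 - 41 = 2
  53 - 43 = 10
  69 - 53 = 16
  86 - 69 = 17


Delta encoded: [1, 3, 18, 19, 2, 10, 16, 17]


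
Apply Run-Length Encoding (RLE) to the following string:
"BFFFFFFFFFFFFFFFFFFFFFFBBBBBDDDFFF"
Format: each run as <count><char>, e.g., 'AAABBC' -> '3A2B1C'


Scanning runs left to right:
  i=0: run of 'B' x 1 -> '1B'
  i=1: run of 'F' x 22 -> '22F'
  i=23: run of 'B' x 5 -> '5B'
  i=28: run of 'D' x 3 -> '3D'
  i=31: run of 'F' x 3 -> '3F'

RLE = 1B22F5B3D3F


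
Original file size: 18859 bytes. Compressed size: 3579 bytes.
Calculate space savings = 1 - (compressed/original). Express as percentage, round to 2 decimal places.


ratio = compressed/original = 3579/18859 = 0.189777
savings = 1 - ratio = 1 - 0.189777 = 0.810223
as a percentage: 0.810223 * 100 = 81.02%

Space savings = 1 - 3579/18859 = 81.02%


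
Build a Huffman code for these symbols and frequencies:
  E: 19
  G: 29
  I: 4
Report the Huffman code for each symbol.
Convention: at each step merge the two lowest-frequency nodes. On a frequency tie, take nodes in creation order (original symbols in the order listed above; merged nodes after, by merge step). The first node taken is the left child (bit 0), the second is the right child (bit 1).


Huffman tree construction:
Step 1: Merge I(4) + E(19) = 23
Step 2: Merge (I+E)(23) + G(29) = 52
Read each symbol's code off the tree from the root (left child = 0, right child = 1).

Codes:
  E: 01 (length 2)
  G: 1 (length 1)
  I: 00 (length 2)
Average code length: 75/52 = 1.4423 bits/symbol


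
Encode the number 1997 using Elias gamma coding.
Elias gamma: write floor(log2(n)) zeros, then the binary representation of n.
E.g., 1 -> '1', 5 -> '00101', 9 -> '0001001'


num_bits = floor(log2(1997)) + 1 = 11
leading_zeros = num_bits - 1 = 10
binary(1997) = 11111001101

Elias gamma(1997) = '0000000000' + '11111001101' = 000000000011111001101 (21 bits)


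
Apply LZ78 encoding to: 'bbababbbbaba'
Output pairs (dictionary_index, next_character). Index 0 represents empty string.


LZ78 encoding steps:
Dictionary: {0: ''}
Step 1: w='' (idx 0), next='b' -> output (0, 'b'), add 'b' as idx 1
Step 2: w='b' (idx 1), next='a' -> output (1, 'a'), add 'ba' as idx 2
Step 3: w='ba' (idx 2), next='b' -> output (2, 'b'), add 'bab' as idx 3
Step 4: w='b' (idx 1), next='b' -> output (1, 'b'), add 'bb' as idx 4
Step 5: w='bab' (idx 3), next='a' -> output (3, 'a'), add 'baba' as idx 5


Encoded: [(0, 'b'), (1, 'a'), (2, 'b'), (1, 'b'), (3, 'a')]


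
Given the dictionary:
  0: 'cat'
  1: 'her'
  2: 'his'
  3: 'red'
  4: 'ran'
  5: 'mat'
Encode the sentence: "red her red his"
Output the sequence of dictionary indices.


Look up each word in the dictionary:
  'red' -> 3
  'her' -> 1
  'red' -> 3
  'his' -> 2

Encoded: [3, 1, 3, 2]


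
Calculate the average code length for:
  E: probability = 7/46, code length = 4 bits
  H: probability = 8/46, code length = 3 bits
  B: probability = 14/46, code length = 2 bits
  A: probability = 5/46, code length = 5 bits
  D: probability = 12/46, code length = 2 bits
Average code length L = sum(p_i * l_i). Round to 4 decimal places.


Weighted contributions p_i * l_i:
  E: (7/46) * 4 = 28/46
  H: (8/46) * 3 = 24/46
  B: (14/46) * 2 = 28/46
  A: (5/46) * 5 = 25/46
  D: (12/46) * 2 = 24/46
Sum = (28 + 24 + 28 + 25 + 24)/46 = 129/46

L = 129/46 = 2.8043 bits/symbol


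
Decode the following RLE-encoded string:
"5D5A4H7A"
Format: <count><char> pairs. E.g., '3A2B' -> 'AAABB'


Expanding each <count><char> pair:
  5D -> 'DDDDD'
  5A -> 'AAAAA'
  4H -> 'HHHH'
  7A -> 'AAAAAAA'

Decoded = DDDDDAAAAAHHHHAAAAAAA


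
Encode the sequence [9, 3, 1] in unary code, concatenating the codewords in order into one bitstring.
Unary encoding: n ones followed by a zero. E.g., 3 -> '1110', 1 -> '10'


Encode each number as n ones followed by a terminating 0:
  9 -> 1111111110 (10 bits)
  3 -> 1110 (4 bits)
  1 -> 10 (2 bits)
Total length = 10 + 4 + 2 = 16 bits.

Unary([9, 3, 1]) = 1111111110111010 (16 bits)


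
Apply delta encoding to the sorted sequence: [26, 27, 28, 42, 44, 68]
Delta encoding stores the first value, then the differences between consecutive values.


First value: 26
Deltas:
  27 - 26 = 1
  28 - 27 = 1
  42 - 28 = 14
  44 - 42 = 2
  68 - 44 = 24


Delta encoded: [26, 1, 1, 14, 2, 24]


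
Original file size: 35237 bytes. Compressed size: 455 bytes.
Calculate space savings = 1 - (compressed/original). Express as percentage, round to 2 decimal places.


ratio = compressed/original = 455/35237 = 0.012913
savings = 1 - ratio = 1 - 0.012913 = 0.987087
as a percentage: 0.987087 * 100 = 98.71%

Space savings = 1 - 455/35237 = 98.71%


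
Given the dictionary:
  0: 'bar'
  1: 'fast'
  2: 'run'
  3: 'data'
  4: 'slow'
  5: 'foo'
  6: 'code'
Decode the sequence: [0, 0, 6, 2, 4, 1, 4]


Look up each index in the dictionary:
  0 -> 'bar'
  0 -> 'bar'
  6 -> 'code'
  2 -> 'run'
  4 -> 'slow'
  1 -> 'fast'
  4 -> 'slow'

Decoded: "bar bar code run slow fast slow"


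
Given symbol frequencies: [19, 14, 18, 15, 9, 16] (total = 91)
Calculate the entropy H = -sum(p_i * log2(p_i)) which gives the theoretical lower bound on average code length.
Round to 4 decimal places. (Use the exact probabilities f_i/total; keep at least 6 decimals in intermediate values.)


Per-symbol terms -p_i * log2(p_i) with p_i = f_i/91:
  p = 19/91 = 0.208791: log2(p) = -2.259867, -p*log2(p) = 0.471840
  p = 14/91 = 0.153846: log2(p) = -2.700440, -p*log2(p) = 0.415452
  p = 18/91 = 0.197802: log2(p) = -2.337870, -p*log2(p) = 0.462436
  p = 15/91 = 0.164835: log2(p) = -2.600904, -p*log2(p) = 0.428720
  p = 9/91 = 0.098901: log2(p) = -3.337870, -p*log2(p) = 0.330119
  p = 16/91 = 0.175824: log2(p) = -2.507795, -p*log2(p) = 0.440931
H = 0.471840 + 0.415452 + 0.462436 + 0.428720 + 0.330119 + 0.440931 = 2.549498

H = 2.5495 bits/symbol


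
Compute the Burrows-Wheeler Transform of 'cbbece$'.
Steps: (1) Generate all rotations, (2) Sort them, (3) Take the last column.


Rotations (sorted):
  0: $cbbece -> last char: e
  1: bbece$c -> last char: c
  2: bece$cb -> last char: b
  3: cbbece$ -> last char: $
  4: ce$cbbe -> last char: e
  5: e$cbbec -> last char: c
  6: ece$cbb -> last char: b


BWT = ecb$ecb


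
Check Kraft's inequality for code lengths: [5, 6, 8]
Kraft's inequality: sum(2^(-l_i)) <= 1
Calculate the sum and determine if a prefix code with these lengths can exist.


Sum = 2^(-5) + 2^(-6) + 2^(-8)
    = 0.03125 + 0.015625 + 0.00390625
    = 13/256 = 0.05078125
Since 0.05078125 <= 1, Kraft's inequality IS satisfied.
A prefix code with these lengths CAN exist.

Kraft sum = 0.05078125. Satisfied.


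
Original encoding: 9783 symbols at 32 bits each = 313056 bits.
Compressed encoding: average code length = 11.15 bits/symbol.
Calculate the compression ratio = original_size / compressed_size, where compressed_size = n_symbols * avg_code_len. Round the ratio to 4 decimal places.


original_size = n_symbols * orig_bits = 9783 * 32 = 313056 bits
compressed_size = n_symbols * avg_code_len = 9783 * 11.15 = 109080.45 bits
ratio = original_size / compressed_size = 313056 / 109080.45 = 2.87

Compression ratio = 2.87


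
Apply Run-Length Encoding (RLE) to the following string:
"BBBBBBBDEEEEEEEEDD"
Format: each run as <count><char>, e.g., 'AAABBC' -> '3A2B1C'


Scanning runs left to right:
  i=0: run of 'B' x 7 -> '7B'
  i=7: run of 'D' x 1 -> '1D'
  i=8: run of 'E' x 8 -> '8E'
  i=16: run of 'D' x 2 -> '2D'

RLE = 7B1D8E2D


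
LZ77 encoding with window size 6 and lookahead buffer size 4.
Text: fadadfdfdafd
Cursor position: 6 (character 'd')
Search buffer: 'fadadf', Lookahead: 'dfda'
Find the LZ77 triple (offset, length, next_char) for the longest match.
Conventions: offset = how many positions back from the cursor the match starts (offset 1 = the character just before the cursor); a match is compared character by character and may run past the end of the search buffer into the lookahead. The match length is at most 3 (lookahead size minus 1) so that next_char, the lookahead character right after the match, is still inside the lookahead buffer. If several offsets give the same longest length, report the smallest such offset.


Try each offset into the search buffer:
  offset=1 (pos 5, char 'f'): match length 0
  offset=2 (pos 4, char 'd'): match length 3
  offset=3 (pos 3, char 'a'): match length 0
  offset=4 (pos 2, char 'd'): match length 1
  offset=5 (pos 1, char 'a'): match length 0
  offset=6 (pos 0, char 'f'): match length 0
Longest match has length 3 at offset 2.
next_char = character at position 6 + 3 = 9 -> 'a'

Best match: offset=2, length=3 (matching 'dfd' starting at position 4)
LZ77 triple: (2, 3, 'a')


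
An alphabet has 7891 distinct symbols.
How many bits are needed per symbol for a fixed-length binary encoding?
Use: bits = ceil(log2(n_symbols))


log2(7891) = 12.946
Bracket: 2^12 = 4096 < 7891 <= 2^13 = 8192
So ceil(log2(7891)) = 13

bits = ceil(log2(7891)) = ceil(12.946) = 13 bits


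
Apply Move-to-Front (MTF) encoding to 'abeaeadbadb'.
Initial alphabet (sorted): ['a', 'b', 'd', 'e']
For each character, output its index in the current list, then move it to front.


MTF encoding:
'a': index 0 in ['a', 'b', 'd', 'e'] -> ['a', 'b', 'd', 'e']
'b': index 1 in ['a', 'b', 'd', 'e'] -> ['b', 'a', 'd', 'e']
'e': index 3 in ['b', 'a', 'd', 'e'] -> ['e', 'b', 'a', 'd']
'a': index 2 in ['e', 'b', 'a', 'd'] -> ['a', 'e', 'b', 'd']
'e': index 1 in ['a', 'e', 'b', 'd'] -> ['e', 'a', 'b', 'd']
'a': index 1 in ['e', 'a', 'b', 'd'] -> ['a', 'e', 'b', 'd']
'd': index 3 in ['a', 'e', 'b', 'd'] -> ['d', 'a', 'e', 'b']
'b': index 3 in ['d', 'a', 'e', 'b'] -> ['b', 'd', 'a', 'e']
'a': index 2 in ['b', 'd', 'a', 'e'] -> ['a', 'b', 'd', 'e']
'd': index 2 in ['a', 'b', 'd', 'e'] -> ['d', 'a', 'b', 'e']
'b': index 2 in ['d', 'a', 'b', 'e'] -> ['b', 'd', 'a', 'e']


Output: [0, 1, 3, 2, 1, 1, 3, 3, 2, 2, 2]


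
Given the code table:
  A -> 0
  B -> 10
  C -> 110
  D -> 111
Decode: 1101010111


Decoding:
110 -> C
10 -> B
10 -> B
111 -> D


Result: CBBD


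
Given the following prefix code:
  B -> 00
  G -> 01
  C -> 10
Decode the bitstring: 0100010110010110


Decoding step by step:
Bits 01 -> G
Bits 00 -> B
Bits 01 -> G
Bits 01 -> G
Bits 10 -> C
Bits 01 -> G
Bits 01 -> G
Bits 10 -> C


Decoded message: GBGGCGGC


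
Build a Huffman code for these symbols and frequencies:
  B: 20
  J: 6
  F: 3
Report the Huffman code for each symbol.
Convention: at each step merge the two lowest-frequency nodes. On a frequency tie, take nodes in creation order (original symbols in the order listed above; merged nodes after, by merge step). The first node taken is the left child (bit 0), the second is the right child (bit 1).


Huffman tree construction:
Step 1: Merge F(3) + J(6) = 9
Step 2: Merge (F+J)(9) + B(20) = 29
Read each symbol's code off the tree from the root (left child = 0, right child = 1).

Codes:
  B: 1 (length 1)
  J: 01 (length 2)
  F: 00 (length 2)
Average code length: 38/29 = 1.3103 bits/symbol


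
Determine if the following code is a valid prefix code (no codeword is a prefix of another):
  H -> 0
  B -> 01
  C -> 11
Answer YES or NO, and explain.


Checking each pair (does one codeword prefix another?):
  H='0' vs B='01': prefix -- VIOLATION

NO -- this is NOT a valid prefix code. H (0) is a prefix of B (01).


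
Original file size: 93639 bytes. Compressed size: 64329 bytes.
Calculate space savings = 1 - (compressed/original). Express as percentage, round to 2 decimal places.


ratio = compressed/original = 64329/93639 = 0.686989
savings = 1 - ratio = 1 - 0.686989 = 0.313011
as a percentage: 0.313011 * 100 = 31.3%

Space savings = 1 - 64329/93639 = 31.3%


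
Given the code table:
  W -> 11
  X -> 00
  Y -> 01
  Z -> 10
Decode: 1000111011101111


Decoding:
10 -> Z
00 -> X
11 -> W
10 -> Z
11 -> W
10 -> Z
11 -> W
11 -> W


Result: ZXWZWZWW


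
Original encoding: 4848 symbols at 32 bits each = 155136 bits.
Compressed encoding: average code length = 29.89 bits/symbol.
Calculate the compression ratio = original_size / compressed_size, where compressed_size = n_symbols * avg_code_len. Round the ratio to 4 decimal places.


original_size = n_symbols * orig_bits = 4848 * 32 = 155136 bits
compressed_size = n_symbols * avg_code_len = 4848 * 29.89 = 144906.72 bits
ratio = original_size / compressed_size = 155136 / 144906.72 = 1.0706

Compression ratio = 1.0706


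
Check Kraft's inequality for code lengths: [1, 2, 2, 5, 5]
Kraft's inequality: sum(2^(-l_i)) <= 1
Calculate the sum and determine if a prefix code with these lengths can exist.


Sum = 2^(-1) + 2^(-2) + 2^(-2) + 2^(-5) + 2^(-5)
    = 0.5 + 0.25 + 0.25 + 0.03125 + 0.03125
    = 34/32 = 1.0625
Since 1.0625 > 1, Kraft's inequality is NOT satisfied.
A prefix code with these lengths CANNOT exist.

Kraft sum = 1.0625. Not satisfied.


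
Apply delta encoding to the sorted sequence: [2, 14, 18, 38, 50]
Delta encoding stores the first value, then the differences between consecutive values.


First value: 2
Deltas:
  14 - 2 = 12
  18 - 14 = 4
  38 - 18 = 20
  50 - 38 = 12


Delta encoded: [2, 12, 4, 20, 12]


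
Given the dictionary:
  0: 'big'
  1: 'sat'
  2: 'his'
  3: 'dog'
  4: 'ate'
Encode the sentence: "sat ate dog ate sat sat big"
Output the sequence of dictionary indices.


Look up each word in the dictionary:
  'sat' -> 1
  'ate' -> 4
  'dog' -> 3
  'ate' -> 4
  'sat' -> 1
  'sat' -> 1
  'big' -> 0

Encoded: [1, 4, 3, 4, 1, 1, 0]


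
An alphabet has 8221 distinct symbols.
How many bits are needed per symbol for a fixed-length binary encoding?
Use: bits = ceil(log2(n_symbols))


log2(8221) = 13.0051
Bracket: 2^13 = 8192 < 8221 <= 2^14 = 16384
So ceil(log2(8221)) = 14

bits = ceil(log2(8221)) = ceil(13.0051) = 14 bits


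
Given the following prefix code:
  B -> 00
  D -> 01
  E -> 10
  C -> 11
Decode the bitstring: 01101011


Decoding step by step:
Bits 01 -> D
Bits 10 -> E
Bits 10 -> E
Bits 11 -> C


Decoded message: DEEC
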